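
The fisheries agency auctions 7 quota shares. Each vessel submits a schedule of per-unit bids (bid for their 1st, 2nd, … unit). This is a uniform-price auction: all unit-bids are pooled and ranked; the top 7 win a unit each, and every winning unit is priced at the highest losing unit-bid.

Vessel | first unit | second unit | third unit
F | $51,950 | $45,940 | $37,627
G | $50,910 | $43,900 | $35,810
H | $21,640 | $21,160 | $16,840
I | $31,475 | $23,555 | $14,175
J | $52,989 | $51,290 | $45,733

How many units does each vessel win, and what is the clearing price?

All unit-bids, highest first — top 7: 52,989 (J-1), 51,950 (F-1), 51,290 (J-2), 50,910 (G-1), 45,940 (F-2), 45,733 (J-3), 43,900 (G-2)
Highest rejected unit-bid = $37,627.
Allocation: F 2, G 2, J 3.

F 2, G 2, J 3; clearing price $37,627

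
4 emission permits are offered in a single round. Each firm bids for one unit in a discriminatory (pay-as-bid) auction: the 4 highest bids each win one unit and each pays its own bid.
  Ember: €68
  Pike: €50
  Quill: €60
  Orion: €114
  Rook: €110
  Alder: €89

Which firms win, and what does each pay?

Sorting: 114 (Orion), 110 (Rook), 89 (Alder), 68 (Ember), 60 (Quill), 50 (Pike)
Winners (4 units): Orion, Rook, Alder, Ember.
Each winner pays its own bid: Orion €114, Rook €110, Alder €89, Ember €68.

Orion €114, Rook €110, Alder €89, Ember €68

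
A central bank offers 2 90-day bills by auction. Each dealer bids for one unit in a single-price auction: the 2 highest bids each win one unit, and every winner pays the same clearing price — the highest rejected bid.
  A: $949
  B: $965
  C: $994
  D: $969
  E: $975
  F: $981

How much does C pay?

Sorting: 994 (C), 981 (F), 975 (E), 969 (D), …
The 2 highest are C, F.
First losing bid is E's $975, which sets the uniform price.
C wins → pays $975.

C pays $975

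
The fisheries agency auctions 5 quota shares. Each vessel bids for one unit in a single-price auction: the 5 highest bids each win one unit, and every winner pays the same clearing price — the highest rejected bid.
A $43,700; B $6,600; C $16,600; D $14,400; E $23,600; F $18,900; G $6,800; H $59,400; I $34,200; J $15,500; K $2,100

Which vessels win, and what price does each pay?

H, A, I, E, F; each pays $16,600

Bids ranked high→low: 59,400 (H), 43,700 (A), 34,200 (I), 23,600 (E), 18,900 (F), 16,600 (C), 15,500 (J), …
Top 5: H, A, I, E, F.
First losing bid is C's $16,600, which sets the uniform price.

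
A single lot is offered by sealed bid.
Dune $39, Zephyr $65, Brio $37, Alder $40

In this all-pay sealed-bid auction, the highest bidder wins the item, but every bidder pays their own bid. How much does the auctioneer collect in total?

Bids ranked: 65 (Zephyr) > 40 (Alder) > 39 (Dune) > 37 (Brio)
Every bidder forfeits their bid regardless of winning.
Revenue = 39 + 65 + 37 + 40 = $181.

Total revenue: $181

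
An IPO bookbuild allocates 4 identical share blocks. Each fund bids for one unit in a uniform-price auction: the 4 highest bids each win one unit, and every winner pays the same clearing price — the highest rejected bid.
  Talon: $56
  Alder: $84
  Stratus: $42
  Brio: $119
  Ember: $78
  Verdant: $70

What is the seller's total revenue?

Total revenue: $224

Ordering the bids: 119 (Brio), 84 (Alder), 78 (Ember), 70 (Verdant), 56 (Talon), 42 (Stratus)
Winners (4 units): Brio, Alder, Ember, Verdant.
First losing bid is Talon's $56, which sets the uniform price.
Total revenue = 4 × $56 = $224.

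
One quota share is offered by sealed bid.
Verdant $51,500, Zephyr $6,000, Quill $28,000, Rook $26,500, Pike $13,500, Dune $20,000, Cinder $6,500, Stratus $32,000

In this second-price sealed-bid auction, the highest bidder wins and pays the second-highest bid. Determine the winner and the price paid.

Verdant pays $32,000

Sorting bids: 51,500 (Verdant) > 32,000 (Stratus) > 28,000 (Quill) > 26,500 (Rook) > 20,000 (Dune) > 13,500 (Pike) > …
Verdant is highest; pays the second-highest bid, $32,000.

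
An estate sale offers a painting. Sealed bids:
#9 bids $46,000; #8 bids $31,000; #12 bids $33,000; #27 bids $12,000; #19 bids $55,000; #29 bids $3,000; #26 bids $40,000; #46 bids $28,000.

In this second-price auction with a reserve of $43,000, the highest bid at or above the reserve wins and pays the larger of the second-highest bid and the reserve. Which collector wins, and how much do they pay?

#19 pays $46,000

Sorting bids: 55,000 (#19) > 46,000 (#9) > 40,000 (#26) > 33,000 (#12) > 31,000 (#8) > 28,000 (#46) > …
#19 has the top bid at or above the reserve ($55,000).
max(second-highest $46,000, reserve $43,000) = $46,000; the reserve does not bind.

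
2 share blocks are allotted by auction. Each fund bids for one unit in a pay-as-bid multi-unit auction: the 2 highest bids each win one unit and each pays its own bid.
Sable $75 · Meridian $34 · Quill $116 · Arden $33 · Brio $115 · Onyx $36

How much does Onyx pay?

Onyx pays $0

Bids ranked high→low: 116 (Quill), 115 (Brio), 75 (Sable), 36 (Onyx), …
Top 2: Quill, Brio.
Onyx does not win → $0.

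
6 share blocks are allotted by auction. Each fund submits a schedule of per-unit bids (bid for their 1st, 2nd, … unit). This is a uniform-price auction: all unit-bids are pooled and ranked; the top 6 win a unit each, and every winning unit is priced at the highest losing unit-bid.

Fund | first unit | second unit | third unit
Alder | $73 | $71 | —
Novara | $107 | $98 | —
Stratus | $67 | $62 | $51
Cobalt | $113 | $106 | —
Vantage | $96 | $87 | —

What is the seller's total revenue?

Total revenue: $438

All unit-bids, highest first — top 6: 113 (Cobalt-1), 107 (Novara-1), 106 (Cobalt-2), 98 (Novara-2), 96 (Vantage-1), 87 (Vantage-2)
The (k+1)-th unit-bid is $73.
Allocation: Cobalt 2, Novara 2, Vantage 2. Every unit priced at $73.
Revenue = 6 × 73 = $438.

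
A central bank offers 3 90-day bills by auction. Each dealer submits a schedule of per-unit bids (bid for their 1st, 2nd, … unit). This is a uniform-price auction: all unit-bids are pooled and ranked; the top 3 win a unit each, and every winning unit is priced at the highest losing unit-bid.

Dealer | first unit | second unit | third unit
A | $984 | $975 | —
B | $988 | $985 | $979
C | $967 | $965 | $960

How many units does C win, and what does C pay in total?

Pooled unit-bids ranked (top 3): 988 (B-1), 985 (B-2), 984 (A-1)
First bid not allocated: $979.
C wins 0 unit(s) at $979 each.

C: 0 units, pays $0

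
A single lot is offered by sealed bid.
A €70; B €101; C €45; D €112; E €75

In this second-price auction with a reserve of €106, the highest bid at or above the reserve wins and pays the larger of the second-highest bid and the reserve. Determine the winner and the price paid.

Bids in order: 112 (D) > 101 (B) > 75 (E) > 70 (A) > 45 (C)
D has the top bid at or above the reserve (€112).
max(second-highest €101, reserve €106) = €106.

D pays €106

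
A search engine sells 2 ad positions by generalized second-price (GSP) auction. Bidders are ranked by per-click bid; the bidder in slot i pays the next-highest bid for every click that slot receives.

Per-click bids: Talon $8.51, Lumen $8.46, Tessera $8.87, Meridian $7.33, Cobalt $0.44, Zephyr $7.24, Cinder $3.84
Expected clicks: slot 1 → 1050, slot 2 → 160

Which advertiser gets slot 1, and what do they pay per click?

Tessera; $8.51 per click

Per-click bids in order: $8.87 (Tessera) > $8.51 (Talon) > $8.46 (Lumen) > …
Slot 1 goes to the first-ranked bidder, Tessera, who pays the next bid down: $8.51/click.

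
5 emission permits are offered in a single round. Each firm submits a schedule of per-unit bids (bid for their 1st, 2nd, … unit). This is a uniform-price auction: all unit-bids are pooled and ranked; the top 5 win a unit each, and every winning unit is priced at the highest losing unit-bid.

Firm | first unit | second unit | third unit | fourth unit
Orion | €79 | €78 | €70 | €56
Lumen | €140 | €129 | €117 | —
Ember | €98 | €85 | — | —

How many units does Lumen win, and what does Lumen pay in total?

Merging the schedules and taking the best 5: 140 (Lumen-1), 129 (Lumen-2), 117 (Lumen-3), 98 (Ember-1), 85 (Ember-2)
First bid not allocated: €79.
Lumen wins 3 unit(s) at €79 each.

Lumen: 3 units, pays €237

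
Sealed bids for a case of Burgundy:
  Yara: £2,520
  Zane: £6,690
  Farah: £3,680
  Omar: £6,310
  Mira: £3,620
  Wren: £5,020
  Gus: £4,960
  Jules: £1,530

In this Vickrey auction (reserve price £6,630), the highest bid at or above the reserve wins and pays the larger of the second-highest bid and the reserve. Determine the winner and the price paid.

Rule: the highest bid at or above the reserve wins and pays the larger of the second-highest bid and the reserve.
Bids in order: 6,690 (Zane) > 6,310 (Omar) > 5,020 (Wren) > 4,960 (Gus) > 3,680 (Farah) > 3,620 (Mira) > …
Highest eligible bid: Zane at £6,690.
max(second-highest £6,310, reserve £6,630) = £6,630.

Zane pays £6,630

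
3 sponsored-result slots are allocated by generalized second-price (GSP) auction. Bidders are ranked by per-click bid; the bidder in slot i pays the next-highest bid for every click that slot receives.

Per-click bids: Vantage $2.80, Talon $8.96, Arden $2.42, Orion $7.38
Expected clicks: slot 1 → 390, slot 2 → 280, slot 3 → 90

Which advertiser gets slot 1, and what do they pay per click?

Talon; $7.38 per click

Sorting advertisers: $8.96 (Talon) > $7.38 (Orion) > $2.80 (Vantage) > $2.42 (Arden)
Slot 1 goes to the first-ranked bidder, Talon, who pays the next bid down: $7.38/click.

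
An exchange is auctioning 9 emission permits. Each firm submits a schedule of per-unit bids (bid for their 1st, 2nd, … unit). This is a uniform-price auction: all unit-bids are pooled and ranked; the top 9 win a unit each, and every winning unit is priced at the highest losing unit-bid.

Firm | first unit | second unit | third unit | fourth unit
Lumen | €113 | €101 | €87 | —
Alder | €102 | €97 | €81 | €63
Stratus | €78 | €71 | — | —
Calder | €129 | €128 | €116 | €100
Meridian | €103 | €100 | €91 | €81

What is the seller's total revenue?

Total revenue: €873

Merging the schedules and taking the best 9: 129 (Calder-1), 128 (Calder-2), 116 (Calder-3), 113 (Lumen-1), 103 (Meridian-1), 102 (Alder-1), 101 (Lumen-2), 100 (Calder-4), 100 (Meridian-2)
The (k+1)-th unit-bid is €97.
Allocation: Alder 1, Calder 4, Lumen 2, Meridian 2. Every unit priced at €97.
Revenue = 9 × 97 = €873.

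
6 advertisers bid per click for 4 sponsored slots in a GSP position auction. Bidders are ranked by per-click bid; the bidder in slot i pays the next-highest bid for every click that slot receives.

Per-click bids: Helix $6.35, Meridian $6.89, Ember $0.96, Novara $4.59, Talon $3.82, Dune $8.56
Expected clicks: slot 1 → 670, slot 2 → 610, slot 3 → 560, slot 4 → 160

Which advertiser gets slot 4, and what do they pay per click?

Sorting advertisers: $8.56 (Dune) > $6.89 (Meridian) > $6.35 (Helix) > $4.59 (Novara) > $3.82 (Talon) > …
Slot 4 goes to the fourth-ranked bidder, Novara, who pays the next bid down: $3.82/click.

Novara; $3.82 per click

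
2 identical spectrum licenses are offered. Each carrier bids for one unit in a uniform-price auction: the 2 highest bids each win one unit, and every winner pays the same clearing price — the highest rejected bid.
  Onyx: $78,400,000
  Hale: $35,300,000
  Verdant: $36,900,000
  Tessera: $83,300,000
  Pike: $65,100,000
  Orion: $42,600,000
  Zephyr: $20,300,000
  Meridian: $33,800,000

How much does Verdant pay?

Verdant pays $0

Ordering the bids: 83,300,000 (Tessera), 78,400,000 (Onyx), 65,100,000 (Pike), 42,600,000 (Orion), …
The 2 highest are Tessera, Onyx.
First losing bid is Pike's $65,100,000, which sets the uniform price.
Verdant does not win → pays $0.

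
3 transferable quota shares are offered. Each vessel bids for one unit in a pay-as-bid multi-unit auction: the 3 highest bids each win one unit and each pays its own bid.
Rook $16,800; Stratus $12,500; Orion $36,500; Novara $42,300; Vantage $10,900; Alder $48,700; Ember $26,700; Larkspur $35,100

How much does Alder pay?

Alder pays $48,700

Sorting: 48,700 (Alder), 42,300 (Novara), 36,500 (Orion), 35,100 (Larkspur), 26,700 (Ember), …
Winners (3 units): Alder, Novara, Orion.
Alder wins → own bid $48,700.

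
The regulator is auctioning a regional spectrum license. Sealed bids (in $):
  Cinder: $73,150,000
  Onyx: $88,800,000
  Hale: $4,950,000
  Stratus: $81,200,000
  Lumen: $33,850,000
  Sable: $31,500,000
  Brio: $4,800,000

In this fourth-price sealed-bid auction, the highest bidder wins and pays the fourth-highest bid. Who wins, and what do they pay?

Sorting bids: 88,800,000 (Onyx) > 81,200,000 (Stratus) > 73,150,000 (Cinder) > 33,850,000 (Lumen) > 31,500,000 (Sable) > 4,950,000 (Hale) > …
Onyx wins; payment is bid #4 in the ranking = $33,850,000.

Onyx pays $33,850,000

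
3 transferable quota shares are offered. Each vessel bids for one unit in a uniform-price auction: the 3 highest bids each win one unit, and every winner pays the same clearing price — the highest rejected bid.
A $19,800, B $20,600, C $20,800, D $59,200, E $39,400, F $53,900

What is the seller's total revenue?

Bids ranked high→low: 59,200 (D), 53,900 (F), 39,400 (E), 20,800 (C), 20,600 (B), …
Winners (3 units): D, F, E.
First losing bid is C's $20,800, which sets the uniform price.
Total revenue = 3 × $20,800 = $62,400.

Total revenue: $62,400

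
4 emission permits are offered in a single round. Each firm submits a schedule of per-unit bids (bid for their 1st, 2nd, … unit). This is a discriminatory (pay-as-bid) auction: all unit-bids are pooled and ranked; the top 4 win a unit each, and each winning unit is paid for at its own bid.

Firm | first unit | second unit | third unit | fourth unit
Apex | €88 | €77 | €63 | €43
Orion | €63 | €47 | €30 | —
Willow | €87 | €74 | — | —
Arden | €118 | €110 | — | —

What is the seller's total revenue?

Total revenue: €403

Merging the schedules and taking the best 4: 118 (Arden-1), 110 (Arden-2), 88 (Apex-1), 87 (Willow-1)
Next rejected bid: €77 (not a price — pay-as-bid).
Each winning unit pays its own bid.
Revenue = 118 + 110 + 88 + 87 = €403.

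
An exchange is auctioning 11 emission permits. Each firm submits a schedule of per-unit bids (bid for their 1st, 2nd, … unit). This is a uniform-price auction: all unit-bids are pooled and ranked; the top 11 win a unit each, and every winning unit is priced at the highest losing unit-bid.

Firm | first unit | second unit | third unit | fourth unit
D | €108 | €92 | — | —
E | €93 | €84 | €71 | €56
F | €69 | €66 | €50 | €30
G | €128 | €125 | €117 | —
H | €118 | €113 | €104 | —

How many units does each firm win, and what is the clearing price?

All unit-bids, highest first — top 11: 128 (G-1), 125 (G-2), 118 (H-1), 117 (G-3), 113 (H-2), 108 (D-1), 104 (H-3), 93 (E-1), 92 (D-2), 84 (E-2), 71 (E-3)
First bid not allocated: €69.
Allocation: D 2, E 3, G 3, H 3.

D 2, E 3, G 3, H 3; clearing price €69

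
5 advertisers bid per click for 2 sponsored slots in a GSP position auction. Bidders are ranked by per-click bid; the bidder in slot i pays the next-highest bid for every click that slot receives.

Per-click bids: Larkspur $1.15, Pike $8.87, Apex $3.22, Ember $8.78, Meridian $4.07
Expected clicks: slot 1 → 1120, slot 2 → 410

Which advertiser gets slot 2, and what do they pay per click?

Ember; $4.07 per click

Sorting advertisers: $8.87 (Pike) > $8.78 (Ember) > $4.07 (Meridian) > …
Slot 2 goes to the second-ranked bidder, Ember, who pays the next bid down: $4.07/click.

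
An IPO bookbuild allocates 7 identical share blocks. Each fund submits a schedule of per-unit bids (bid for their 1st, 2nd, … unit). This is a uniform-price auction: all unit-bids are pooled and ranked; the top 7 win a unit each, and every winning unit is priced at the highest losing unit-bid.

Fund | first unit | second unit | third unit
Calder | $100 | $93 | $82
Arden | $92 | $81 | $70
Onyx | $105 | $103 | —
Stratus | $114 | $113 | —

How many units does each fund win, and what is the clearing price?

All unit-bids, highest first — top 7: 114 (Stratus-1), 113 (Stratus-2), 105 (Onyx-1), 103 (Onyx-2), 100 (Calder-1), 93 (Calder-2), 92 (Arden-1)
Highest rejected unit-bid = $82.
Allocation: Arden 1, Calder 2, Onyx 2, Stratus 2.

Arden 1, Calder 2, Onyx 2, Stratus 2; clearing price $82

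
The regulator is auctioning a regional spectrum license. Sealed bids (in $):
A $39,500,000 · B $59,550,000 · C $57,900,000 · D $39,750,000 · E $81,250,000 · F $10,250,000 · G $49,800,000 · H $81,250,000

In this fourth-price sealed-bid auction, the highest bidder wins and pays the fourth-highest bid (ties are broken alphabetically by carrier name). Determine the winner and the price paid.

Sorting bids: 81,250,000 (E) > 81,250,000 (H) > 59,550,000 (B) > 57,900,000 (C) > 49,800,000 (G) > 39,750,000 (D) > …
Tie at $81,250,000 → E wins by tie-break.
E wins; payment is bid #4 in the ranking = $57,900,000.

E pays $57,900,000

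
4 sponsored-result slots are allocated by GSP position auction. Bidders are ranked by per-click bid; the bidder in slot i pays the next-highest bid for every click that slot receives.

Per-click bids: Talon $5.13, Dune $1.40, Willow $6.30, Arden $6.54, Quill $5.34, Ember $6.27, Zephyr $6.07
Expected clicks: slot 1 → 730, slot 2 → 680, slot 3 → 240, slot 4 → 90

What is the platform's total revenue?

Per-click bids in order: $6.54 (Arden) > $6.30 (Willow) > $6.27 (Ember) > $6.07 (Zephyr) > $5.34 (Quill) > …
Slot 1: Arden pays $6.30 × 730 = $4599.00
Slot 2: Willow pays $6.27 × 680 = $4263.60
Slot 3: Ember pays $6.07 × 240 = $1456.80
Slot 4: Zephyr pays $5.34 × 90 = $480.60
Total = $10800.00

Total revenue: $10800.00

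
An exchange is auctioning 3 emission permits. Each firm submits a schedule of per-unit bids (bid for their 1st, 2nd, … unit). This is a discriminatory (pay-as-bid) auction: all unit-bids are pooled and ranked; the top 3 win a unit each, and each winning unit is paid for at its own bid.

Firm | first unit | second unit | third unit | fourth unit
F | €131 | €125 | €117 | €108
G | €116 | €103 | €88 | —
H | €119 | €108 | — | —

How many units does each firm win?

Pooled unit-bids ranked (top 3): 131 (F-1), 125 (F-2), 119 (H-1)
Next rejected bid: €117 (not a price — pay-as-bid).
Allocation: F 2, H 1.

F 2, H 1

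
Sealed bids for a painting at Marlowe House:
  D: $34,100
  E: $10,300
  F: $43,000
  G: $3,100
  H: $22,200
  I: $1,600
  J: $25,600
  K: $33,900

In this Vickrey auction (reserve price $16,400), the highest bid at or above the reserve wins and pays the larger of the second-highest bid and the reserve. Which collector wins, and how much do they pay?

F pays $34,100

Rule: the highest bid at or above the reserve wins and pays the larger of the second-highest bid and the reserve.
Bids in order: 43,000 (F) > 34,100 (D) > 33,900 (K) > 25,600 (J) > 22,200 (H) > 10,300 (E) > …
F has the top bid at or above the reserve ($43,000).
max(second-highest $34,100, reserve $16,400) = $34,100; the reserve does not bind.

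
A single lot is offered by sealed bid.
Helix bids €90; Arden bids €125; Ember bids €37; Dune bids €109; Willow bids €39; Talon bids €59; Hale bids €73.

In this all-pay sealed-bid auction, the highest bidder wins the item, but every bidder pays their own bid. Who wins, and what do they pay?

Bids in order: 125 (Arden) > 109 (Dune) > 90 (Helix) > 73 (Hale) > 59 (Talon) > 39 (Willow) > …
Arden wins with the top bid; all bids are sunk regardless.

Arden pays €125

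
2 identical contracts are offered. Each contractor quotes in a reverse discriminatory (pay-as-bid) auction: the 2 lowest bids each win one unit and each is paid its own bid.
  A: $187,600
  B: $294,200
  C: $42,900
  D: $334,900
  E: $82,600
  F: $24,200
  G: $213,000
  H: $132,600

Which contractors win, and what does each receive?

F $24,200, C $42,900

Bids ranked low→high: 24,200 (F), 42,900 (C), 82,600 (E), 132,600 (H), …
Lowest 2: F, C.
Each winner is paid its own bid: F $24,200, C $42,900.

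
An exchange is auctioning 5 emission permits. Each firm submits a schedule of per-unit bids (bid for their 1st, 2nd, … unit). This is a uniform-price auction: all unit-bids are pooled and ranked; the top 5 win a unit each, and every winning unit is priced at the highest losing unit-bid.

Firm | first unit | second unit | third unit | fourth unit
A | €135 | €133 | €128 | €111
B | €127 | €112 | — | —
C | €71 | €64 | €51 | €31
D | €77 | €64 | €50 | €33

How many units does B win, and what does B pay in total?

B: 2 units, pays €222

Pooled unit-bids ranked (top 5): 135 (A-1), 133 (A-2), 128 (A-3), 127 (B-1), 112 (B-2)
The (k+1)-th unit-bid is €111.
B wins 2 unit(s) at €111 each.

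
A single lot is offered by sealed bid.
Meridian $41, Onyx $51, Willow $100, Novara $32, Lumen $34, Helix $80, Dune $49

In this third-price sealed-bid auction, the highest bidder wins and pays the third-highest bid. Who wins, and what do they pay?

Willow pays $51

Third-price sealed-bid auction: the highest bidder wins and pays the third-highest bid.
Bids ranked: 100 (Willow) > 80 (Helix) > 51 (Onyx) > 49 (Dune) > 41 (Meridian) > 34 (Lumen) > …
Willow is highest; pays the third-highest bid, $51.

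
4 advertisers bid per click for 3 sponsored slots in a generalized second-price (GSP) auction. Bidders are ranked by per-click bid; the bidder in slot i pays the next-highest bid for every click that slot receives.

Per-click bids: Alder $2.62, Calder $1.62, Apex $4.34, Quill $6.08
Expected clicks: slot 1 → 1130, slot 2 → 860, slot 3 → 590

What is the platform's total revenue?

Total revenue: $8113.20

Sorting advertisers: $6.08 (Quill) > $4.34 (Apex) > $2.62 (Alder) > $1.62 (Calder)
Slot 1: Quill pays $4.34 × 1130 = $4904.20
Slot 2: Apex pays $2.62 × 860 = $2253.20
Slot 3: Alder pays $1.62 × 590 = $955.80
Total = $8113.20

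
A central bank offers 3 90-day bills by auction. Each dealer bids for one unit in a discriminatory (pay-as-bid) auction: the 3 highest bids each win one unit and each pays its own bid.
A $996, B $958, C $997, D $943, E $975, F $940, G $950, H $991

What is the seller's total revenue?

Total revenue: $2,984

Ordering the bids: 997 (C), 996 (A), 991 (H), 975 (E), 958 (B), …
Top 3: C, A, H.
Total revenue = 997 + 996 + 991 = $2,984.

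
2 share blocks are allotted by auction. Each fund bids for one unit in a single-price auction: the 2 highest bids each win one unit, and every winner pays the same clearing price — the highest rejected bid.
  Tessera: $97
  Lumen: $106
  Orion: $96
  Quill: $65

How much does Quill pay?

Quill pays $0

Ordering the bids: 106 (Lumen), 97 (Tessera), 96 (Orion), 65 (Quill)
Top 2: Lumen, Tessera.
Highest unsuccessful bid: $96 → clearing price.
Quill does not win → pays $0.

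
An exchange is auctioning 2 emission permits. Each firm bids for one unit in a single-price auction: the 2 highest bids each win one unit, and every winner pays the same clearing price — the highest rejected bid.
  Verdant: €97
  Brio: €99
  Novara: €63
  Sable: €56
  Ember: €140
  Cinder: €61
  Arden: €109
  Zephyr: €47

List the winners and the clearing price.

Bids ranked high→low: 140 (Ember), 109 (Arden), 99 (Brio), 97 (Verdant), …
Winners (2 units): Ember, Arden.
Clearing price = highest rejected bid = €99.

Ember, Arden; each pays €99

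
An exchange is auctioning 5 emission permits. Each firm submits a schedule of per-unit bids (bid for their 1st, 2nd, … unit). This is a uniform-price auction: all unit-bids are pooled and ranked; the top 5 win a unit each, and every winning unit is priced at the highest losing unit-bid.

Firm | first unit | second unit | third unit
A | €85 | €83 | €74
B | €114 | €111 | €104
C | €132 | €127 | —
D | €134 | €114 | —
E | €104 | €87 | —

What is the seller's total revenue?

Pooled unit-bids ranked (top 5): 134 (D-1), 132 (C-1), 127 (C-2), 114 (B-1), 114 (D-2)
Highest rejected unit-bid = €111.
Allocation: B 1, C 2, D 2. Every unit priced at €111.
Revenue = 5 × 111 = €555.

Total revenue: €555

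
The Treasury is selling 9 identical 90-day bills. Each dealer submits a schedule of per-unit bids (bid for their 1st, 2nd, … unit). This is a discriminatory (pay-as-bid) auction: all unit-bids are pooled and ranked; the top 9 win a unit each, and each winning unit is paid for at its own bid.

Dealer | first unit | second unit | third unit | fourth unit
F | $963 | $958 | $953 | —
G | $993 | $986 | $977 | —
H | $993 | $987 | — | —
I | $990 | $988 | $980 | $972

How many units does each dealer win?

G 3, H 2, I 4

Pooled unit-bids ranked (top 9): 993 (G-1), 993 (H-1), 990 (I-1), 988 (I-2), 987 (H-2), 986 (G-2), 980 (I-3), 977 (G-3), 972 (I-4)
Next rejected bid: $963 (not a price — pay-as-bid).
Allocation: G 3, H 2, I 4.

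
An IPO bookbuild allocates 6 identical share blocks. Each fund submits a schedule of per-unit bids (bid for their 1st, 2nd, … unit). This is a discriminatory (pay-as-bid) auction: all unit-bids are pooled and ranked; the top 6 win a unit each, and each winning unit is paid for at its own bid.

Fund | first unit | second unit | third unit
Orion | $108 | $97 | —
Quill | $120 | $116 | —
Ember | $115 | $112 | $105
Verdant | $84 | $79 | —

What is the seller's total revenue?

Total revenue: $676

Merging the schedules and taking the best 6: 120 (Quill-1), 116 (Quill-2), 115 (Ember-1), 112 (Ember-2), 108 (Orion-1), 105 (Ember-3)
Next rejected bid: $97 (not a price — pay-as-bid).
Each winning unit pays its own bid.
Revenue = 120 + 116 + 115 + 112 + 108 + 105 = $676.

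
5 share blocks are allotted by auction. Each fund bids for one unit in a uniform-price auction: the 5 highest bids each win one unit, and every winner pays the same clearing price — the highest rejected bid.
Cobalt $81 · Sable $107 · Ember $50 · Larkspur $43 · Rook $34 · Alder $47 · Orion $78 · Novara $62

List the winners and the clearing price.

Ordering the bids: 107 (Sable), 81 (Cobalt), 78 (Orion), 62 (Novara), 50 (Ember), 47 (Alder), 43 (Larkspur), …
The 5 highest are Sable, Cobalt, Orion, Novara, Ember.
Clearing price = highest rejected bid = $47.

Sable, Cobalt, Orion, Novara, Ember; each pays $47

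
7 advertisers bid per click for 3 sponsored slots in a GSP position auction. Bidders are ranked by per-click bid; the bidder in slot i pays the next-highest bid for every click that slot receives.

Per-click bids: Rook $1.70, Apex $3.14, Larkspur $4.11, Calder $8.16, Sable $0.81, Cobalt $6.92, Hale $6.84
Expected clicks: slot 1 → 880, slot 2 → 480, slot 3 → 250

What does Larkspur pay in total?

Larkspur pays $0.00

Sorting advertisers: $8.16 (Calder) > $6.92 (Cobalt) > $6.84 (Hale) > $4.11 (Larkspur) > …
Larkspur ranks below slot 3 → no slot, pays nothing.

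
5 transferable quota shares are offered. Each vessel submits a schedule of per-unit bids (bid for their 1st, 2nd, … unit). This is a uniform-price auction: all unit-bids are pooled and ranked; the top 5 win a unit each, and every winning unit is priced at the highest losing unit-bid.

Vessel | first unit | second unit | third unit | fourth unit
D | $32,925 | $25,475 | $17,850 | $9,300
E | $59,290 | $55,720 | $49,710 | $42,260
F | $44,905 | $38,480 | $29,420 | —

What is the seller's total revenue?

Total revenue: $192,400

All unit-bids, highest first — top 5: 59,290 (E-1), 55,720 (E-2), 49,710 (E-3), 44,905 (F-1), 42,260 (E-4)
The (k+1)-th unit-bid is $38,480.
Allocation: E 4, F 1. Every unit priced at $38,480.
Revenue = 5 × 38,480 = $192,400.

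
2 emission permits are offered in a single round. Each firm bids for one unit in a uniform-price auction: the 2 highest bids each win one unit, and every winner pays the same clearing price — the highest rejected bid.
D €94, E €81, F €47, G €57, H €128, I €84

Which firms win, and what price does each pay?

H, D; each pays €84

Sorting: 128 (H), 94 (D), 84 (I), 81 (E), …
Top 2: H, D.
First losing bid is I's €84, which sets the uniform price.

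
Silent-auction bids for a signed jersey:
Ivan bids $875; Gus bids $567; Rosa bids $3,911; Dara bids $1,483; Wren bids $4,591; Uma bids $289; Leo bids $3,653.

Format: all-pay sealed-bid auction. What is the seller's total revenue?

Total revenue: $15,369

Bids in order: 4,591 (Wren) > 3,911 (Rosa) > 3,653 (Leo) > 1,483 (Dara) > 875 (Ivan) > 567 (Gus) > …
Wren wins with the top bid; all bids are sunk regardless.
Every bidder forfeits their bid regardless of winning.
Revenue = 875 + 567 + 3,911 + 1,483 + 4,591 + 289 + 3,653 = $15,369.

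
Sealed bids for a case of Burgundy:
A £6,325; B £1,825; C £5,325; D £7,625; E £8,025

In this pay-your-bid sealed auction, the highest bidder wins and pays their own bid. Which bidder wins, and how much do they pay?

Sorting bids: 8,025 (E) > 7,625 (D) > 6,325 (A) > 5,325 (C) > 1,825 (B)
E has the highest bid and pays exactly that: £8,025.

E pays £8,025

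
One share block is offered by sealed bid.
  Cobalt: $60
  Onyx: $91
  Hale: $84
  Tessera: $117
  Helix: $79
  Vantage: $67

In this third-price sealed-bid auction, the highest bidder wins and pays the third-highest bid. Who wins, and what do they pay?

Tessera pays $84

Sorting bids: 117 (Tessera) > 91 (Onyx) > 84 (Hale) > 79 (Helix) > 67 (Vantage) > 60 (Cobalt)
Tessera is highest; pays the third-highest bid, $84.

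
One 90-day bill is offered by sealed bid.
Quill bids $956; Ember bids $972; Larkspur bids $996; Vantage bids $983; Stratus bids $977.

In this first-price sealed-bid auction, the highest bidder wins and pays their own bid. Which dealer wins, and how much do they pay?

Bids ranked: 996 (Larkspur) > 983 (Vantage) > 977 (Stratus) > 972 (Ember) > 956 (Quill)
Larkspur has the highest bid and pays exactly that: $996.

Larkspur pays $996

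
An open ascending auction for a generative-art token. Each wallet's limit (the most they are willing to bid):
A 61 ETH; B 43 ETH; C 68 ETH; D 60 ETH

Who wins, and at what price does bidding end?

C wins at 61 ETH

Rule: the price rises until one bidder remains; the winner pays the price at which the last rival dropped out.
Limits in order: 68 (C) > 61 (A) > 60 (D) > 43 (B)
Once the price passes 61 ETH, only C is left; the hammer falls at A's limit of 61 ETH.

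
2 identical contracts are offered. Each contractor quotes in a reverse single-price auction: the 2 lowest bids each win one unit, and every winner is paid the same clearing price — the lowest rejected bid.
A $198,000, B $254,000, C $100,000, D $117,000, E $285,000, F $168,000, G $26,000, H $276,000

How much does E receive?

Bids ranked low→high: 26,000 (G), 100,000 (C), 117,000 (D), 168,000 (F), …
Lowest 2: G, C.
First losing bid is D's $117,000, which sets the uniform price.
E does not win → is paid $0.

E is paid $0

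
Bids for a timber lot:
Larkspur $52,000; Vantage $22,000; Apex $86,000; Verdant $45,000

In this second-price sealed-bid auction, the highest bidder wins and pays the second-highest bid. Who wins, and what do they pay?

Sorting bids: 86,000 (Apex) > 52,000 (Larkspur) > 45,000 (Verdant) > 22,000 (Vantage)
Apex is highest; pays the second-highest bid, $52,000.

Apex pays $52,000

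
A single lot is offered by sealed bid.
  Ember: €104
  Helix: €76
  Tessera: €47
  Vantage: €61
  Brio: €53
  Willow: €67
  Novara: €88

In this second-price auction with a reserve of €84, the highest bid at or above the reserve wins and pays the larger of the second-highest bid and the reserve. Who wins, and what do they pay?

Ember pays €88

Bids ranked: 104 (Ember) > 88 (Novara) > 76 (Helix) > 67 (Willow) > 61 (Vantage) > 53 (Brio) > …
Highest eligible bid: Ember at €104.
Second-highest bid €88 exceeds the reserve €84 → payment €88.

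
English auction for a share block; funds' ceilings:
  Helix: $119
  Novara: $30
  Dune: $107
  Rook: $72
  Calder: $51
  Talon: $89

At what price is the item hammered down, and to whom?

Ascending (English) auction: the price rises until one bidder remains; the winner pays the price at which the last rival dropped out.
Limits in order: 119 (Helix) > 107 (Dune) > 89 (Talon) > 72 (Rook) > 51 (Calder) > 30 (Novara)
Bidding ends when Dune exits at $107; Helix takes it.

Helix wins at $107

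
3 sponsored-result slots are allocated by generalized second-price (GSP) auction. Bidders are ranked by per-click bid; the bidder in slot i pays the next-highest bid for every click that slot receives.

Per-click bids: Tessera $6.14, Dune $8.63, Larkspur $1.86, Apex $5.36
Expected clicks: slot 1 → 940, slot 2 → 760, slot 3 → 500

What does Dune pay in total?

Sorting advertisers: $8.63 (Dune) > $6.14 (Tessera) > $5.36 (Apex) > $1.86 (Larkspur)
Dune holds slot 1 → pays next bid $6.14 × 940 clicks = $5771.60.

Dune pays $5771.60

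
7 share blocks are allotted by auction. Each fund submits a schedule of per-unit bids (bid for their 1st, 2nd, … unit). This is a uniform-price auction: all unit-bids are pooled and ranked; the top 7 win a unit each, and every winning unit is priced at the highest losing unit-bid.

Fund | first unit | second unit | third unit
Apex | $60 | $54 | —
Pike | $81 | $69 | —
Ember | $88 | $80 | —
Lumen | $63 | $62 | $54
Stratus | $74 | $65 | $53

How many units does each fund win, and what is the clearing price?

Merging the schedules and taking the best 7: 88 (Ember-1), 81 (Pike-1), 80 (Ember-2), 74 (Stratus-1), 69 (Pike-2), 65 (Stratus-2), 63 (Lumen-1)
The (k+1)-th unit-bid is $62.
Allocation: Ember 2, Lumen 1, Pike 2, Stratus 2.

Ember 2, Lumen 1, Pike 2, Stratus 2; clearing price $62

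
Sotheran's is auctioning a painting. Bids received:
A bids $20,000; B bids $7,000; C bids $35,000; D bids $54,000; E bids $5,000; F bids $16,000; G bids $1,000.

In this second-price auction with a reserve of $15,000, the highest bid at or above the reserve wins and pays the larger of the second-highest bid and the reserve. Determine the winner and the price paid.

Bids ranked: 54,000 (D) > 35,000 (C) > 20,000 (A) > 16,000 (F) > 7,000 (B) > 5,000 (E) > …
D has the top bid at or above the reserve ($54,000).
max(second-highest $35,000, reserve $15,000) = $35,000; the reserve does not bind.

D pays $35,000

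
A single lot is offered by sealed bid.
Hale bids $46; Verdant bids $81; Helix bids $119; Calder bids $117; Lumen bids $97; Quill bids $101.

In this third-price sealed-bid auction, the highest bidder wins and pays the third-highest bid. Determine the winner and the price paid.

Sorting bids: 119 (Helix) > 117 (Calder) > 101 (Quill) > 97 (Lumen) > 81 (Verdant) > 46 (Hale)
Helix is highest; pays the third-highest bid, $101.

Helix pays $101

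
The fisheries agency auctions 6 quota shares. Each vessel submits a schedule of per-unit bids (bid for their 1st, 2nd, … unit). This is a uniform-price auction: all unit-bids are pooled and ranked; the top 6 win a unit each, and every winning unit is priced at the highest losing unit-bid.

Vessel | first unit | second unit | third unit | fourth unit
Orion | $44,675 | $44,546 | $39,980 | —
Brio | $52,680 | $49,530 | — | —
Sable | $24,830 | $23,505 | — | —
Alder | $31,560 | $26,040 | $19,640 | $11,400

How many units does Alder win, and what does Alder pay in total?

Alder: 1 unit, pays $26,040

Merging the schedules and taking the best 6: 52,680 (Brio-1), 49,530 (Brio-2), 44,675 (Orion-1), 44,546 (Orion-2), 39,980 (Orion-3), 31,560 (Alder-1)
Highest rejected unit-bid = $26,040.
Alder wins 1 unit(s) at $26,040 each.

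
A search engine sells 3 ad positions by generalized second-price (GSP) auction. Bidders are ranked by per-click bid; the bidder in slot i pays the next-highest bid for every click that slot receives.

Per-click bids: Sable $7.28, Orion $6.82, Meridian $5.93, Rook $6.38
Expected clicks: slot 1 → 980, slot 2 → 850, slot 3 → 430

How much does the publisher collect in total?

Per-click bids in order: $7.28 (Sable) > $6.82 (Orion) > $6.38 (Rook) > $5.93 (Meridian)
Slot 1: Sable pays $6.82 × 980 = $6683.60
Slot 2: Orion pays $6.38 × 850 = $5423.00
Slot 3: Rook pays $5.93 × 430 = $2549.90
Total = $14656.50

Total revenue: $14656.50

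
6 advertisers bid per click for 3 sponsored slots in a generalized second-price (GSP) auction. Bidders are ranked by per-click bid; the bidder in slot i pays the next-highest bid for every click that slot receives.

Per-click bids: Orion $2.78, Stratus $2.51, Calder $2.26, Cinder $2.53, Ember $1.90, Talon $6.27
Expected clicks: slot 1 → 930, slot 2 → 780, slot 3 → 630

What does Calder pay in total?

Per-click bids in order: $6.27 (Talon) > $2.78 (Orion) > $2.53 (Cinder) > $2.51 (Stratus) > …
Calder ranks below slot 3 → no slot, pays nothing.

Calder pays $0.00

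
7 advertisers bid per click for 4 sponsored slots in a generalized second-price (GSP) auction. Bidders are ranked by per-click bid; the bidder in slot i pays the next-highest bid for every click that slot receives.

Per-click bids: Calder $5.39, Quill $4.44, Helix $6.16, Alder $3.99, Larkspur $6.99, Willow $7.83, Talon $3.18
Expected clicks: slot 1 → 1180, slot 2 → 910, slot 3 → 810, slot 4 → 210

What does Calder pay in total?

Per-click bids in order: $7.83 (Willow) > $6.99 (Larkspur) > $6.16 (Helix) > $5.39 (Calder) > $4.44 (Quill) > …
Calder holds slot 4 → pays next bid $4.44 × 210 clicks = $932.40.

Calder pays $932.40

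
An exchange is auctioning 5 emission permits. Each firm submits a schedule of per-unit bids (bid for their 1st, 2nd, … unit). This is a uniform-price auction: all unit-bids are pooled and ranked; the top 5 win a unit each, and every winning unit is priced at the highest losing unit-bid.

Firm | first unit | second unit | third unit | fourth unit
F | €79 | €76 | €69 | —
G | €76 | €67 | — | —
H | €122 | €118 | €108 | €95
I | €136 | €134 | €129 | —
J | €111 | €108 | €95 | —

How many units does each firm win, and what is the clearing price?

H 2, I 3; clearing price €111

Pooled unit-bids ranked (top 5): 136 (I-1), 134 (I-2), 129 (I-3), 122 (H-1), 118 (H-2)
First bid not allocated: €111.
Allocation: H 2, I 3.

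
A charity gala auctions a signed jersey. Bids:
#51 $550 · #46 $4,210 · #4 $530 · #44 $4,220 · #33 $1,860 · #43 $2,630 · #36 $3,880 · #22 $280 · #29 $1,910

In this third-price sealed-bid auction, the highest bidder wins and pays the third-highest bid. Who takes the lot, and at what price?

Bids in order: 4,220 (#44) > 4,210 (#46) > 3,880 (#36) > 2,630 (#43) > 1,910 (#29) > 1,860 (#33) > …
#44 is highest; pays the third-highest bid, $3,880.

#44 pays $3,880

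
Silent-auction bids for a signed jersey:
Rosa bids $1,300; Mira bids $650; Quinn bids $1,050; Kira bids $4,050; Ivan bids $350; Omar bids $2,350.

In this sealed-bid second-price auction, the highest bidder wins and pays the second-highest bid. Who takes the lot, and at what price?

Kira pays $2,350

Bids ranked: 4,050 (Kira) > 2,350 (Omar) > 1,300 (Rosa) > 1,050 (Quinn) > 650 (Mira) > 350 (Ivan)
Second-price: Kira pays Omar's bid of $2,350.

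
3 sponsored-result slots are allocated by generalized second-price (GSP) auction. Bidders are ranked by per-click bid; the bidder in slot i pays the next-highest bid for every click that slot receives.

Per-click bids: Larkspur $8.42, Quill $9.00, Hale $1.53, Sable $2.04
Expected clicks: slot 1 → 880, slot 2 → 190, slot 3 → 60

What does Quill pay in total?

Ranked by bid: $9.00 (Quill) > $8.42 (Larkspur) > $2.04 (Sable) > $1.53 (Hale)
Quill holds slot 1 → pays next bid $8.42 × 880 clicks = $7409.60.

Quill pays $7409.60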